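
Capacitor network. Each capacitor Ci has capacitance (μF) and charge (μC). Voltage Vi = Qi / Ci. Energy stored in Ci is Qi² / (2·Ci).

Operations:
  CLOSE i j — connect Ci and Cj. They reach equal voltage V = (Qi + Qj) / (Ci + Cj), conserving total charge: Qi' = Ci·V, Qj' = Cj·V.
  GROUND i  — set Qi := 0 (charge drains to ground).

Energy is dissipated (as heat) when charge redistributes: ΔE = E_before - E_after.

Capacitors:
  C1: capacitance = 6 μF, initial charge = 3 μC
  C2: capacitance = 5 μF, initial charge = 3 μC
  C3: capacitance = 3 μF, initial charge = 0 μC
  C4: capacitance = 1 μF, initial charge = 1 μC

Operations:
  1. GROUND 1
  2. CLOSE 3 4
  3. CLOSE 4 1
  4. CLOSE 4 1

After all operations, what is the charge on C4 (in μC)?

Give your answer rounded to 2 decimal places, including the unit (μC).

Answer: 0.04 μC

Derivation:
Initial: C1(6μF, Q=3μC, V=0.50V), C2(5μF, Q=3μC, V=0.60V), C3(3μF, Q=0μC, V=0.00V), C4(1μF, Q=1μC, V=1.00V)
Op 1: GROUND 1: Q1=0; energy lost=0.750
Op 2: CLOSE 3-4: Q_total=1.00, C_total=4.00, V=0.25; Q3=0.75, Q4=0.25; dissipated=0.375
Op 3: CLOSE 4-1: Q_total=0.25, C_total=7.00, V=0.04; Q4=0.04, Q1=0.21; dissipated=0.027
Op 4: CLOSE 4-1: Q_total=0.25, C_total=7.00, V=0.04; Q4=0.04, Q1=0.21; dissipated=0.000
Final charges: Q1=0.21, Q2=3.00, Q3=0.75, Q4=0.04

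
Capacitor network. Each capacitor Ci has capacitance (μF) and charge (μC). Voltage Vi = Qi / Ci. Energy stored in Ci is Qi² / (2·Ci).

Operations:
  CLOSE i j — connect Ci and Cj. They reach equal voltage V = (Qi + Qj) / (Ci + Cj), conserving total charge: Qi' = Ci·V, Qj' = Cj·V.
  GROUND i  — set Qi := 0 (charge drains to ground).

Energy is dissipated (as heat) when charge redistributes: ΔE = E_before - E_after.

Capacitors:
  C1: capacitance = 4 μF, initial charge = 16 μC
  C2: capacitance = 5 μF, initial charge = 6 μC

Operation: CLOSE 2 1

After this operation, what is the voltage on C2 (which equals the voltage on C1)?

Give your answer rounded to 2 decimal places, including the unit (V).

Answer: 2.44 V

Derivation:
Initial: C1(4μF, Q=16μC, V=4.00V), C2(5μF, Q=6μC, V=1.20V)
Op 1: CLOSE 2-1: Q_total=22.00, C_total=9.00, V=2.44; Q2=12.22, Q1=9.78; dissipated=8.711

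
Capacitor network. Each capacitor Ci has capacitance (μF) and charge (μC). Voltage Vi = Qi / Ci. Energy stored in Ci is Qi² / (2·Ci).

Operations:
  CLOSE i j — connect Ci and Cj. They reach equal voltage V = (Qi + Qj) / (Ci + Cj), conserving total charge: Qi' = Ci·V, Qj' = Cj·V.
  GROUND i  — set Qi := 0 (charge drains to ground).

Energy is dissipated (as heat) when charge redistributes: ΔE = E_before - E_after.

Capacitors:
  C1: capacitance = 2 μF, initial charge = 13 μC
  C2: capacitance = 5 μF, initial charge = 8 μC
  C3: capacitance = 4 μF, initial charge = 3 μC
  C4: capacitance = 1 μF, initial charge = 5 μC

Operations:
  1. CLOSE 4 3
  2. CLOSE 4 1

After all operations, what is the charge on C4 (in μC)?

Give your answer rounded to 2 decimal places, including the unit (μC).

Answer: 4.87 μC

Derivation:
Initial: C1(2μF, Q=13μC, V=6.50V), C2(5μF, Q=8μC, V=1.60V), C3(4μF, Q=3μC, V=0.75V), C4(1μF, Q=5μC, V=5.00V)
Op 1: CLOSE 4-3: Q_total=8.00, C_total=5.00, V=1.60; Q4=1.60, Q3=6.40; dissipated=7.225
Op 2: CLOSE 4-1: Q_total=14.60, C_total=3.00, V=4.87; Q4=4.87, Q1=9.73; dissipated=8.003
Final charges: Q1=9.73, Q2=8.00, Q3=6.40, Q4=4.87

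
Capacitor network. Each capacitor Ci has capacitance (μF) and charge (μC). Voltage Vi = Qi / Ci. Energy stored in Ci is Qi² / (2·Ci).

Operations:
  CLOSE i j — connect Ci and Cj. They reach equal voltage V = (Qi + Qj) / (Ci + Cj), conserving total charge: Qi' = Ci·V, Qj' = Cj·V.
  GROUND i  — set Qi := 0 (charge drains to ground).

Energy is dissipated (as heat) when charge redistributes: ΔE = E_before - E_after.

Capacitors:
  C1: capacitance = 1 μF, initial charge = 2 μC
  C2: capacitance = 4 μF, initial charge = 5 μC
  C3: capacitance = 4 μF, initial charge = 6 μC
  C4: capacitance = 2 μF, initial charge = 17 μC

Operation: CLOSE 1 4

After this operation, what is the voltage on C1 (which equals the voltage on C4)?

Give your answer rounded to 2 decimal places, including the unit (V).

Answer: 6.33 V

Derivation:
Initial: C1(1μF, Q=2μC, V=2.00V), C2(4μF, Q=5μC, V=1.25V), C3(4μF, Q=6μC, V=1.50V), C4(2μF, Q=17μC, V=8.50V)
Op 1: CLOSE 1-4: Q_total=19.00, C_total=3.00, V=6.33; Q1=6.33, Q4=12.67; dissipated=14.083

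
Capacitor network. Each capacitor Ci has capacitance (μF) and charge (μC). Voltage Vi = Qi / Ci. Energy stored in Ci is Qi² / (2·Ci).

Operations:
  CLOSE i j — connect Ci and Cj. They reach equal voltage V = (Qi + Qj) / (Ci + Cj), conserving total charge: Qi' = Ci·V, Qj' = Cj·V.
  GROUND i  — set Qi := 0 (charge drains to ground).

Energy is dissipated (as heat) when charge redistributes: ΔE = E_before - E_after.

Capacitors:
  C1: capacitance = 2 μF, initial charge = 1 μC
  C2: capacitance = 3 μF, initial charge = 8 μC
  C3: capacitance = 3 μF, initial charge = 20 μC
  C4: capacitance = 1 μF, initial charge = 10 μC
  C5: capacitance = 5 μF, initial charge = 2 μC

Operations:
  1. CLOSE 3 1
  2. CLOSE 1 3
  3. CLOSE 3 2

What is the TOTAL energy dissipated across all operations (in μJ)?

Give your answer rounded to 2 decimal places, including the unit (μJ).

Answer: 24.58 μJ

Derivation:
Initial: C1(2μF, Q=1μC, V=0.50V), C2(3μF, Q=8μC, V=2.67V), C3(3μF, Q=20μC, V=6.67V), C4(1μF, Q=10μC, V=10.00V), C5(5μF, Q=2μC, V=0.40V)
Op 1: CLOSE 3-1: Q_total=21.00, C_total=5.00, V=4.20; Q3=12.60, Q1=8.40; dissipated=22.817
Op 2: CLOSE 1-3: Q_total=21.00, C_total=5.00, V=4.20; Q1=8.40, Q3=12.60; dissipated=0.000
Op 3: CLOSE 3-2: Q_total=20.60, C_total=6.00, V=3.43; Q3=10.30, Q2=10.30; dissipated=1.763
Total dissipated: 24.580 μJ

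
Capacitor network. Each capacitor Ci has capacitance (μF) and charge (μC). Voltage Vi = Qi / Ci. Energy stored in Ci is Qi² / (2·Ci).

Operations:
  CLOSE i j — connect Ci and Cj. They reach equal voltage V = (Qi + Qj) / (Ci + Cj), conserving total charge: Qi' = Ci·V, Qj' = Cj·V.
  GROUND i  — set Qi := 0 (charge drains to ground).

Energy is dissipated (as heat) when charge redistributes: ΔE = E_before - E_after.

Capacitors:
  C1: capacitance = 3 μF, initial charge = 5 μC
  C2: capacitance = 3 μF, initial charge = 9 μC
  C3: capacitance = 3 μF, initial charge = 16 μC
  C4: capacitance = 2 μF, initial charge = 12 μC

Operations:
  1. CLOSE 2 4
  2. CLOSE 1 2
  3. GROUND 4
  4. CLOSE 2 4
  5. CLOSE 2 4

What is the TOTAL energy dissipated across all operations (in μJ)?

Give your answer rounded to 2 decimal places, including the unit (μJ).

Initial: C1(3μF, Q=5μC, V=1.67V), C2(3μF, Q=9μC, V=3.00V), C3(3μF, Q=16μC, V=5.33V), C4(2μF, Q=12μC, V=6.00V)
Op 1: CLOSE 2-4: Q_total=21.00, C_total=5.00, V=4.20; Q2=12.60, Q4=8.40; dissipated=5.400
Op 2: CLOSE 1-2: Q_total=17.60, C_total=6.00, V=2.93; Q1=8.80, Q2=8.80; dissipated=4.813
Op 3: GROUND 4: Q4=0; energy lost=17.640
Op 4: CLOSE 2-4: Q_total=8.80, C_total=5.00, V=1.76; Q2=5.28, Q4=3.52; dissipated=5.163
Op 5: CLOSE 2-4: Q_total=8.80, C_total=5.00, V=1.76; Q2=5.28, Q4=3.52; dissipated=0.000
Total dissipated: 33.016 μJ

Answer: 33.02 μJ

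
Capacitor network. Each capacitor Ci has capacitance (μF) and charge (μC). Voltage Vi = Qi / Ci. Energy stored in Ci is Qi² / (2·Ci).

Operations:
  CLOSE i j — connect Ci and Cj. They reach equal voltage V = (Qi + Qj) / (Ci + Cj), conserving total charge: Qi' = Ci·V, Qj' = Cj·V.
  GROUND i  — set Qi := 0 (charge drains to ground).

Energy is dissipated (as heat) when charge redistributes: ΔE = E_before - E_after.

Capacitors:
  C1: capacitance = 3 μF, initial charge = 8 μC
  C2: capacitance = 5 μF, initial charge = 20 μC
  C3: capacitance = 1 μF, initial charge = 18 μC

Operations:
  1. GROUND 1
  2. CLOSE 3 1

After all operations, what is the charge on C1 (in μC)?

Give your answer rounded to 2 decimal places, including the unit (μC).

Answer: 13.50 μC

Derivation:
Initial: C1(3μF, Q=8μC, V=2.67V), C2(5μF, Q=20μC, V=4.00V), C3(1μF, Q=18μC, V=18.00V)
Op 1: GROUND 1: Q1=0; energy lost=10.667
Op 2: CLOSE 3-1: Q_total=18.00, C_total=4.00, V=4.50; Q3=4.50, Q1=13.50; dissipated=121.500
Final charges: Q1=13.50, Q2=20.00, Q3=4.50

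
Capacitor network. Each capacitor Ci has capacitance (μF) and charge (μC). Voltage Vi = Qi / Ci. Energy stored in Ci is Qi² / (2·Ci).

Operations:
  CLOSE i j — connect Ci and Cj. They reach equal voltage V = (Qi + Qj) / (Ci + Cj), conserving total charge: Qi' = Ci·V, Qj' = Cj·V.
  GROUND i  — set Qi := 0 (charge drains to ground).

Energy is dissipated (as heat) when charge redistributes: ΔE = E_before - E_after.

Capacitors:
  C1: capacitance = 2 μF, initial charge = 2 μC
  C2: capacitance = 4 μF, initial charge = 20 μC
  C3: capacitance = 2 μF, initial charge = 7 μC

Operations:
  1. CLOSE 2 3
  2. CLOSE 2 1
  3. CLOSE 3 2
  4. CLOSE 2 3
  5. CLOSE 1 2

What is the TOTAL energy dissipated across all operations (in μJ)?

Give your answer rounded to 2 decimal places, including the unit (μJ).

Answer: 10.67 μJ

Derivation:
Initial: C1(2μF, Q=2μC, V=1.00V), C2(4μF, Q=20μC, V=5.00V), C3(2μF, Q=7μC, V=3.50V)
Op 1: CLOSE 2-3: Q_total=27.00, C_total=6.00, V=4.50; Q2=18.00, Q3=9.00; dissipated=1.500
Op 2: CLOSE 2-1: Q_total=20.00, C_total=6.00, V=3.33; Q2=13.33, Q1=6.67; dissipated=8.167
Op 3: CLOSE 3-2: Q_total=22.33, C_total=6.00, V=3.72; Q3=7.44, Q2=14.89; dissipated=0.907
Op 4: CLOSE 2-3: Q_total=22.33, C_total=6.00, V=3.72; Q2=14.89, Q3=7.44; dissipated=0.000
Op 5: CLOSE 1-2: Q_total=21.56, C_total=6.00, V=3.59; Q1=7.19, Q2=14.37; dissipated=0.101
Total dissipated: 10.675 μJ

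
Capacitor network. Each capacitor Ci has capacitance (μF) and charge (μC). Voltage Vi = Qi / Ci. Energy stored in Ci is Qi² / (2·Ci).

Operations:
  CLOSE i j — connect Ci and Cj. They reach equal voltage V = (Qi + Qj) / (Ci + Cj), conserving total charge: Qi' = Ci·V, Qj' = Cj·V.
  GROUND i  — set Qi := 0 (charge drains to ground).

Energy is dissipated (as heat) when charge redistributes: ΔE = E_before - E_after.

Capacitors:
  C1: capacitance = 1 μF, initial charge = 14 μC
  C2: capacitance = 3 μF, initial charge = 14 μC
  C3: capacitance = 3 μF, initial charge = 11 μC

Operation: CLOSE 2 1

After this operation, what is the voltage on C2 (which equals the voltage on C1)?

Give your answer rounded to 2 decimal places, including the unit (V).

Answer: 7.00 V

Derivation:
Initial: C1(1μF, Q=14μC, V=14.00V), C2(3μF, Q=14μC, V=4.67V), C3(3μF, Q=11μC, V=3.67V)
Op 1: CLOSE 2-1: Q_total=28.00, C_total=4.00, V=7.00; Q2=21.00, Q1=7.00; dissipated=32.667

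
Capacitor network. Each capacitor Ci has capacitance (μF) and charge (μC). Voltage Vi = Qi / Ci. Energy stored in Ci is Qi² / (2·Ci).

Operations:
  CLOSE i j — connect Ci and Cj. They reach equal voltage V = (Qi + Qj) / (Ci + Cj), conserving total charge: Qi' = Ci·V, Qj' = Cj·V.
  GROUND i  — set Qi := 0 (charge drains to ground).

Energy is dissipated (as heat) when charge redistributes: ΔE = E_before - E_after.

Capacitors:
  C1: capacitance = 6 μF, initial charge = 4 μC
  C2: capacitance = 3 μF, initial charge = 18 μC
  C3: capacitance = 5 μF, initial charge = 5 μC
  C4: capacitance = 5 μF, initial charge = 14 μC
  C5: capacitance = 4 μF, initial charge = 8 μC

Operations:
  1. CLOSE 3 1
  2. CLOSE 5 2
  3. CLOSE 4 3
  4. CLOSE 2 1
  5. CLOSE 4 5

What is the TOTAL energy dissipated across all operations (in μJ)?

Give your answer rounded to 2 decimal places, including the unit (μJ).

Initial: C1(6μF, Q=4μC, V=0.67V), C2(3μF, Q=18μC, V=6.00V), C3(5μF, Q=5μC, V=1.00V), C4(5μF, Q=14μC, V=2.80V), C5(4μF, Q=8μC, V=2.00V)
Op 1: CLOSE 3-1: Q_total=9.00, C_total=11.00, V=0.82; Q3=4.09, Q1=4.91; dissipated=0.152
Op 2: CLOSE 5-2: Q_total=26.00, C_total=7.00, V=3.71; Q5=14.86, Q2=11.14; dissipated=13.714
Op 3: CLOSE 4-3: Q_total=18.09, C_total=10.00, V=1.81; Q4=9.05, Q3=9.05; dissipated=4.910
Op 4: CLOSE 2-1: Q_total=16.05, C_total=9.00, V=1.78; Q2=5.35, Q1=10.70; dissipated=8.387
Op 5: CLOSE 4-5: Q_total=23.90, C_total=9.00, V=2.66; Q4=13.28, Q5=10.62; dissipated=4.033
Total dissipated: 31.196 μJ

Answer: 31.20 μJ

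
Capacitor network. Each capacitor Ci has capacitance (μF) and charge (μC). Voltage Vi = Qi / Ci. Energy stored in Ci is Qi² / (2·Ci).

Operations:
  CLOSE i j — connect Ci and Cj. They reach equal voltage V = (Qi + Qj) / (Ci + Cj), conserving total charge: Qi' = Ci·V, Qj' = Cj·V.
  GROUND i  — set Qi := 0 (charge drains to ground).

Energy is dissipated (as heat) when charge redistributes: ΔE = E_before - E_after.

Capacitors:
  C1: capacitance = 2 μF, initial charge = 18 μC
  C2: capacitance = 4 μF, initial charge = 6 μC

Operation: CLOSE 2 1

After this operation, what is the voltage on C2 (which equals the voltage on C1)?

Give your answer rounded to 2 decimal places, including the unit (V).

Initial: C1(2μF, Q=18μC, V=9.00V), C2(4μF, Q=6μC, V=1.50V)
Op 1: CLOSE 2-1: Q_total=24.00, C_total=6.00, V=4.00; Q2=16.00, Q1=8.00; dissipated=37.500

Answer: 4.00 V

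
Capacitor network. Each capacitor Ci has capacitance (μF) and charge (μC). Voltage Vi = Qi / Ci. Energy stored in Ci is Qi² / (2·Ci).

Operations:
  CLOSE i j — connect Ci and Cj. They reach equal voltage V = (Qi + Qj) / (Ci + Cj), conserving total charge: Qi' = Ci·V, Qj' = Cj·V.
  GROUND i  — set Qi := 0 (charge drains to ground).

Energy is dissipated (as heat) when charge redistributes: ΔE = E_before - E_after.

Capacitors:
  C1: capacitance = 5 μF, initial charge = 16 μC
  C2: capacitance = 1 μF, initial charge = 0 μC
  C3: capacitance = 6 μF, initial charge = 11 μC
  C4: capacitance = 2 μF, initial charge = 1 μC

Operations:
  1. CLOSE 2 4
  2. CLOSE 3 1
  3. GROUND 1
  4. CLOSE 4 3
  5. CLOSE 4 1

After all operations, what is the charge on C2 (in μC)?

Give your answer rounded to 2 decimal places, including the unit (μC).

Answer: 0.33 μC

Derivation:
Initial: C1(5μF, Q=16μC, V=3.20V), C2(1μF, Q=0μC, V=0.00V), C3(6μF, Q=11μC, V=1.83V), C4(2μF, Q=1μC, V=0.50V)
Op 1: CLOSE 2-4: Q_total=1.00, C_total=3.00, V=0.33; Q2=0.33, Q4=0.67; dissipated=0.083
Op 2: CLOSE 3-1: Q_total=27.00, C_total=11.00, V=2.45; Q3=14.73, Q1=12.27; dissipated=2.547
Op 3: GROUND 1: Q1=0; energy lost=15.062
Op 4: CLOSE 4-3: Q_total=15.39, C_total=8.00, V=1.92; Q4=3.85, Q3=11.55; dissipated=3.375
Op 5: CLOSE 4-1: Q_total=3.85, C_total=7.00, V=0.55; Q4=1.10, Q1=2.75; dissipated=2.645
Final charges: Q1=2.75, Q2=0.33, Q3=11.55, Q4=1.10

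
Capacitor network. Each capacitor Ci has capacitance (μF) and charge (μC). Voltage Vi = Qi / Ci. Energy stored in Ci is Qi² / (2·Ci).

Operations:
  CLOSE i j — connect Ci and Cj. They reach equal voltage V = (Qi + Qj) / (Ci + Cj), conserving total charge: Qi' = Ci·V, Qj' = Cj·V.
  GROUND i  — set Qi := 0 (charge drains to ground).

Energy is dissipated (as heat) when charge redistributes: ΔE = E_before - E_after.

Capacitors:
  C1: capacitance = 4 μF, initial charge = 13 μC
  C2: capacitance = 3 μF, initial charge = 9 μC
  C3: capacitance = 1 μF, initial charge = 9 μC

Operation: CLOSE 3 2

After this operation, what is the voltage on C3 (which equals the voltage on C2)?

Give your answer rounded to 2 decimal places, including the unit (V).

Initial: C1(4μF, Q=13μC, V=3.25V), C2(3μF, Q=9μC, V=3.00V), C3(1μF, Q=9μC, V=9.00V)
Op 1: CLOSE 3-2: Q_total=18.00, C_total=4.00, V=4.50; Q3=4.50, Q2=13.50; dissipated=13.500

Answer: 4.50 V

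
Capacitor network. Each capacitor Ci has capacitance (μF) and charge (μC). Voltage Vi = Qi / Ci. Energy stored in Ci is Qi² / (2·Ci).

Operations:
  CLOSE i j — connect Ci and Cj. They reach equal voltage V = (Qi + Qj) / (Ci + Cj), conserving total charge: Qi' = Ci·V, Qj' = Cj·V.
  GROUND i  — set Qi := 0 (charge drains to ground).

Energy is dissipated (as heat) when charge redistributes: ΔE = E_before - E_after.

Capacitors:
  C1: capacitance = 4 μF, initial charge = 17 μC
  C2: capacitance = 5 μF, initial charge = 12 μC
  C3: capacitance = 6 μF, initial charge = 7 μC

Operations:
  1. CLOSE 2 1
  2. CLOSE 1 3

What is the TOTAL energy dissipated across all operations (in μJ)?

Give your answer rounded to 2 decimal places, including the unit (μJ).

Initial: C1(4μF, Q=17μC, V=4.25V), C2(5μF, Q=12μC, V=2.40V), C3(6μF, Q=7μC, V=1.17V)
Op 1: CLOSE 2-1: Q_total=29.00, C_total=9.00, V=3.22; Q2=16.11, Q1=12.89; dissipated=3.803
Op 2: CLOSE 1-3: Q_total=19.89, C_total=10.00, V=1.99; Q1=7.96, Q3=11.93; dissipated=5.070
Total dissipated: 8.873 μJ

Answer: 8.87 μJ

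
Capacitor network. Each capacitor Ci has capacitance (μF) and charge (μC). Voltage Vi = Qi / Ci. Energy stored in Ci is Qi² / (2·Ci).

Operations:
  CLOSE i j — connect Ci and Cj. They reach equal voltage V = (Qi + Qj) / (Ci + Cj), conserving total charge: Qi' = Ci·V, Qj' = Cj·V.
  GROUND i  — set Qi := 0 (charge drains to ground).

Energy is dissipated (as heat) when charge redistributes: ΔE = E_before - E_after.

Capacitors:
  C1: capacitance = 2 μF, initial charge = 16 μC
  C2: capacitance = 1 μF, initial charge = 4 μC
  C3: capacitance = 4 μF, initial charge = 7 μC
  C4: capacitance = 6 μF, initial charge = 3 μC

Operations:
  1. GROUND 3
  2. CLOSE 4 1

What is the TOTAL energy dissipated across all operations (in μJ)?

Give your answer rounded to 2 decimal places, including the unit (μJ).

Answer: 48.31 μJ

Derivation:
Initial: C1(2μF, Q=16μC, V=8.00V), C2(1μF, Q=4μC, V=4.00V), C3(4μF, Q=7μC, V=1.75V), C4(6μF, Q=3μC, V=0.50V)
Op 1: GROUND 3: Q3=0; energy lost=6.125
Op 2: CLOSE 4-1: Q_total=19.00, C_total=8.00, V=2.38; Q4=14.25, Q1=4.75; dissipated=42.188
Total dissipated: 48.312 μJ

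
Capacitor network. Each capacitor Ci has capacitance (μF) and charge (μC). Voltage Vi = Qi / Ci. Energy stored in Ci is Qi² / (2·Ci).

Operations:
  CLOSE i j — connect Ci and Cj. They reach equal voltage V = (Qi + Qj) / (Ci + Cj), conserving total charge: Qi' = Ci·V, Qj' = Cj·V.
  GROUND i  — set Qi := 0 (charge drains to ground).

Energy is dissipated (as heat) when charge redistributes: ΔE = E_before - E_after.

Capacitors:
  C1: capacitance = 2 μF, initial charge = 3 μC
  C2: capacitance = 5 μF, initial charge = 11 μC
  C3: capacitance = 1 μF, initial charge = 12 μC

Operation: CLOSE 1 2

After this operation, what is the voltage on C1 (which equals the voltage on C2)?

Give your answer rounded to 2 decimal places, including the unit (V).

Answer: 2.00 V

Derivation:
Initial: C1(2μF, Q=3μC, V=1.50V), C2(5μF, Q=11μC, V=2.20V), C3(1μF, Q=12μC, V=12.00V)
Op 1: CLOSE 1-2: Q_total=14.00, C_total=7.00, V=2.00; Q1=4.00, Q2=10.00; dissipated=0.350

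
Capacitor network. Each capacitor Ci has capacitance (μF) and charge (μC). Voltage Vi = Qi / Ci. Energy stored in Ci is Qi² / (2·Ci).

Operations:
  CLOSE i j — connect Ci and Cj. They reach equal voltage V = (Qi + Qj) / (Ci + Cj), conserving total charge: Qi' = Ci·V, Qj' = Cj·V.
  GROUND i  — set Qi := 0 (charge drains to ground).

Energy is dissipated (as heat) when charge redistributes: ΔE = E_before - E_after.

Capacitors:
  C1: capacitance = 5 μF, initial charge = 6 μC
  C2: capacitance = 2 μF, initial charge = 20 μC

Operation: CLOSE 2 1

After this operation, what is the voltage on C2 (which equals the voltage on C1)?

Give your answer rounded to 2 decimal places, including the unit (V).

Initial: C1(5μF, Q=6μC, V=1.20V), C2(2μF, Q=20μC, V=10.00V)
Op 1: CLOSE 2-1: Q_total=26.00, C_total=7.00, V=3.71; Q2=7.43, Q1=18.57; dissipated=55.314

Answer: 3.71 V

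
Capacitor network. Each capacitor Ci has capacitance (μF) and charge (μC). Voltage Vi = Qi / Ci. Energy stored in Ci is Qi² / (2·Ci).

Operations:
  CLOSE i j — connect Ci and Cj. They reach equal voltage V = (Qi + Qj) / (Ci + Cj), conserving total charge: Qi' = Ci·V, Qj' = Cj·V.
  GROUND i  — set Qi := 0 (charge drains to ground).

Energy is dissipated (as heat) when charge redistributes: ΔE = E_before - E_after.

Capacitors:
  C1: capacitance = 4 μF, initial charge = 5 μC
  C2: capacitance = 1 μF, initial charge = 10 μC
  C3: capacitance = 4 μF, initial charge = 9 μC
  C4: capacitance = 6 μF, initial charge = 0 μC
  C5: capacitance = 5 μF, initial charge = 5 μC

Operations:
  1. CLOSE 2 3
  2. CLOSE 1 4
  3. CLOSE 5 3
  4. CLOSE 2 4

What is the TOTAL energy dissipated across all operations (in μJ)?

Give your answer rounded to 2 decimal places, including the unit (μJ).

Initial: C1(4μF, Q=5μC, V=1.25V), C2(1μF, Q=10μC, V=10.00V), C3(4μF, Q=9μC, V=2.25V), C4(6μF, Q=0μC, V=0.00V), C5(5μF, Q=5μC, V=1.00V)
Op 1: CLOSE 2-3: Q_total=19.00, C_total=5.00, V=3.80; Q2=3.80, Q3=15.20; dissipated=24.025
Op 2: CLOSE 1-4: Q_total=5.00, C_total=10.00, V=0.50; Q1=2.00, Q4=3.00; dissipated=1.875
Op 3: CLOSE 5-3: Q_total=20.20, C_total=9.00, V=2.24; Q5=11.22, Q3=8.98; dissipated=8.711
Op 4: CLOSE 2-4: Q_total=6.80, C_total=7.00, V=0.97; Q2=0.97, Q4=5.83; dissipated=4.667
Total dissipated: 39.278 μJ

Answer: 39.28 μJ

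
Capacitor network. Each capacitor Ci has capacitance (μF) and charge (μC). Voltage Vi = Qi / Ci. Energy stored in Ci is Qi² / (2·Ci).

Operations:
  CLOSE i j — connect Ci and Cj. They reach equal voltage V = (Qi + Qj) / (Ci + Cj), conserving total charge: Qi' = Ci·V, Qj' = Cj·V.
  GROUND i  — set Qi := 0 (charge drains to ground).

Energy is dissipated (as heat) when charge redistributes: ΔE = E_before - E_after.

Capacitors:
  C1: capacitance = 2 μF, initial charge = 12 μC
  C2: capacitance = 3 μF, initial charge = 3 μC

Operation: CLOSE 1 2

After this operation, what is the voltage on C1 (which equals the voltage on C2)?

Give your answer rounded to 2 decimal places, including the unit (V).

Answer: 3.00 V

Derivation:
Initial: C1(2μF, Q=12μC, V=6.00V), C2(3μF, Q=3μC, V=1.00V)
Op 1: CLOSE 1-2: Q_total=15.00, C_total=5.00, V=3.00; Q1=6.00, Q2=9.00; dissipated=15.000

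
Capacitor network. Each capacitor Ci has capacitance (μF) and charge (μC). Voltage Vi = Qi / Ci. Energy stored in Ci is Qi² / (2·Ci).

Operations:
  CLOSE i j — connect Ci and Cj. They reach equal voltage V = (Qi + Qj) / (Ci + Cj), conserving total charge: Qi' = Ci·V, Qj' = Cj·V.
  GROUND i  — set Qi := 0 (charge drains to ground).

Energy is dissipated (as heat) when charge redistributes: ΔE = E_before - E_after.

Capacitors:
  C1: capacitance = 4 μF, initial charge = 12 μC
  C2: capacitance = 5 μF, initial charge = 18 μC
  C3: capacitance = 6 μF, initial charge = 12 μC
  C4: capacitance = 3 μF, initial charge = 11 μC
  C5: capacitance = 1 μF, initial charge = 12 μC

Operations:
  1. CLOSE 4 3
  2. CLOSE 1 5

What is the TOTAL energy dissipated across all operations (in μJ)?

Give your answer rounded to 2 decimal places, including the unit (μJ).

Answer: 35.18 μJ

Derivation:
Initial: C1(4μF, Q=12μC, V=3.00V), C2(5μF, Q=18μC, V=3.60V), C3(6μF, Q=12μC, V=2.00V), C4(3μF, Q=11μC, V=3.67V), C5(1μF, Q=12μC, V=12.00V)
Op 1: CLOSE 4-3: Q_total=23.00, C_total=9.00, V=2.56; Q4=7.67, Q3=15.33; dissipated=2.778
Op 2: CLOSE 1-5: Q_total=24.00, C_total=5.00, V=4.80; Q1=19.20, Q5=4.80; dissipated=32.400
Total dissipated: 35.178 μJ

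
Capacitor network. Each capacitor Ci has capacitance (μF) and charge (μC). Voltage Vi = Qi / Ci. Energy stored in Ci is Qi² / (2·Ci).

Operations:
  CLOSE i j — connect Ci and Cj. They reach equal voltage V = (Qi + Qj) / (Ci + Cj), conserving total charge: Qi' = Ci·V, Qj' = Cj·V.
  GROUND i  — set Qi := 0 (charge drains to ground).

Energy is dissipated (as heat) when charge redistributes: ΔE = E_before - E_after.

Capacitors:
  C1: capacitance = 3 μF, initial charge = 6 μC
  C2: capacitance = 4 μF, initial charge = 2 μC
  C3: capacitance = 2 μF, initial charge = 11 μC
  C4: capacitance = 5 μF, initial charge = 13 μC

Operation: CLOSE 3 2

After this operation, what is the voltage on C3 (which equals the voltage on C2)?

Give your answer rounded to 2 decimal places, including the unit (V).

Answer: 2.17 V

Derivation:
Initial: C1(3μF, Q=6μC, V=2.00V), C2(4μF, Q=2μC, V=0.50V), C3(2μF, Q=11μC, V=5.50V), C4(5μF, Q=13μC, V=2.60V)
Op 1: CLOSE 3-2: Q_total=13.00, C_total=6.00, V=2.17; Q3=4.33, Q2=8.67; dissipated=16.667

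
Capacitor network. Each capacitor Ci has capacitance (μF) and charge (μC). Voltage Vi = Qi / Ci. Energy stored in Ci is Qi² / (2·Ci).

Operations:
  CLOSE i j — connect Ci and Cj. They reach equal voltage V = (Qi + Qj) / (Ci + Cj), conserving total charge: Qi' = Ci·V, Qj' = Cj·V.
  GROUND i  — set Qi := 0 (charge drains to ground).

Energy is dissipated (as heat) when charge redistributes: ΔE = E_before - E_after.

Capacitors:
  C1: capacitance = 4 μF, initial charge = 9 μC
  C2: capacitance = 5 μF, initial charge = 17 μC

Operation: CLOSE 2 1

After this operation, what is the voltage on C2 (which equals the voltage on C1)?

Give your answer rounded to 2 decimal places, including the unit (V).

Answer: 2.89 V

Derivation:
Initial: C1(4μF, Q=9μC, V=2.25V), C2(5μF, Q=17μC, V=3.40V)
Op 1: CLOSE 2-1: Q_total=26.00, C_total=9.00, V=2.89; Q2=14.44, Q1=11.56; dissipated=1.469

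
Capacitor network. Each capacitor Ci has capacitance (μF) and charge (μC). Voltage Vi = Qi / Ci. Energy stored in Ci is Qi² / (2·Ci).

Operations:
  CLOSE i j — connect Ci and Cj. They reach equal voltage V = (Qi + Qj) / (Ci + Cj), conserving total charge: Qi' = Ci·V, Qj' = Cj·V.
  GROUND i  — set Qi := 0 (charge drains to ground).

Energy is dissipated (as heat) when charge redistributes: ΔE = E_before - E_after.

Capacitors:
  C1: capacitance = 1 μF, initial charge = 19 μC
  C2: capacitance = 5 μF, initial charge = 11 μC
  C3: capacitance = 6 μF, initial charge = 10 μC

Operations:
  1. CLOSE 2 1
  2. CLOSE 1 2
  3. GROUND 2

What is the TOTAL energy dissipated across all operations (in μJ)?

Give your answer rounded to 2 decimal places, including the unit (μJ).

Initial: C1(1μF, Q=19μC, V=19.00V), C2(5μF, Q=11μC, V=2.20V), C3(6μF, Q=10μC, V=1.67V)
Op 1: CLOSE 2-1: Q_total=30.00, C_total=6.00, V=5.00; Q2=25.00, Q1=5.00; dissipated=117.600
Op 2: CLOSE 1-2: Q_total=30.00, C_total=6.00, V=5.00; Q1=5.00, Q2=25.00; dissipated=0.000
Op 3: GROUND 2: Q2=0; energy lost=62.500
Total dissipated: 180.100 μJ

Answer: 180.10 μJ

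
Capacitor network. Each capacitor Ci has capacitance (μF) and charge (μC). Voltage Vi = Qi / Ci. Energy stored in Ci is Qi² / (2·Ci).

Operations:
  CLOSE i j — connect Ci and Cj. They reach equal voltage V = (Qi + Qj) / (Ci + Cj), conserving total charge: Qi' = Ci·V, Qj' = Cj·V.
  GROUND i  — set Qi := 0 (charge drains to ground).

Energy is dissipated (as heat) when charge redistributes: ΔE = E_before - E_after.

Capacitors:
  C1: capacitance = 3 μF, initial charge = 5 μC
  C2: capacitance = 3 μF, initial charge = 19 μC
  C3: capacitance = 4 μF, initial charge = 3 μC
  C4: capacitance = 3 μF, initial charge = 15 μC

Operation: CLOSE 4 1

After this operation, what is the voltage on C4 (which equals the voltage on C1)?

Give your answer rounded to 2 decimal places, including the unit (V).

Initial: C1(3μF, Q=5μC, V=1.67V), C2(3μF, Q=19μC, V=6.33V), C3(4μF, Q=3μC, V=0.75V), C4(3μF, Q=15μC, V=5.00V)
Op 1: CLOSE 4-1: Q_total=20.00, C_total=6.00, V=3.33; Q4=10.00, Q1=10.00; dissipated=8.333

Answer: 3.33 V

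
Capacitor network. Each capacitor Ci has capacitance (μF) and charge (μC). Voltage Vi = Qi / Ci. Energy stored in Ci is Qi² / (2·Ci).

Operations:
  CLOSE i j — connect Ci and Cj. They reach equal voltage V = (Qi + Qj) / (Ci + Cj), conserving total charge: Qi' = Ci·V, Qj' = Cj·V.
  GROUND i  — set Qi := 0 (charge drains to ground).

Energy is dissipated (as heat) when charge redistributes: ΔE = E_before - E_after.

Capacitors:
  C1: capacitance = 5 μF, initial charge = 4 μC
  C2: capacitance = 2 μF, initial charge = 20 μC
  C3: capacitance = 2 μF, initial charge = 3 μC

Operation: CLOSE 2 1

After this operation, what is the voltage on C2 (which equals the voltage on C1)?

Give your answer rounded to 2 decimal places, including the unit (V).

Answer: 3.43 V

Derivation:
Initial: C1(5μF, Q=4μC, V=0.80V), C2(2μF, Q=20μC, V=10.00V), C3(2μF, Q=3μC, V=1.50V)
Op 1: CLOSE 2-1: Q_total=24.00, C_total=7.00, V=3.43; Q2=6.86, Q1=17.14; dissipated=60.457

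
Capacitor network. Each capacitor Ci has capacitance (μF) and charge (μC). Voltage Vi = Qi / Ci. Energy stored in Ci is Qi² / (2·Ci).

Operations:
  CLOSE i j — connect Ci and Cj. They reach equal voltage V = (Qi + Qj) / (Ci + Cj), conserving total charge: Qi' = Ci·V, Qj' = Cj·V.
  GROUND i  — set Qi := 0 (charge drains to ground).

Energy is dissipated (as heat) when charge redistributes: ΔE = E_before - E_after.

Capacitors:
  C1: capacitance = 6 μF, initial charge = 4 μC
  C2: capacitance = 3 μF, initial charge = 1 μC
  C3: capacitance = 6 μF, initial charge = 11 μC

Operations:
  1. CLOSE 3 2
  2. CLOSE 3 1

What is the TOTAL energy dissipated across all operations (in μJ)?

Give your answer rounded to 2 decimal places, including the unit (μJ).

Answer: 2.92 μJ

Derivation:
Initial: C1(6μF, Q=4μC, V=0.67V), C2(3μF, Q=1μC, V=0.33V), C3(6μF, Q=11μC, V=1.83V)
Op 1: CLOSE 3-2: Q_total=12.00, C_total=9.00, V=1.33; Q3=8.00, Q2=4.00; dissipated=2.250
Op 2: CLOSE 3-1: Q_total=12.00, C_total=12.00, V=1.00; Q3=6.00, Q1=6.00; dissipated=0.667
Total dissipated: 2.917 μJ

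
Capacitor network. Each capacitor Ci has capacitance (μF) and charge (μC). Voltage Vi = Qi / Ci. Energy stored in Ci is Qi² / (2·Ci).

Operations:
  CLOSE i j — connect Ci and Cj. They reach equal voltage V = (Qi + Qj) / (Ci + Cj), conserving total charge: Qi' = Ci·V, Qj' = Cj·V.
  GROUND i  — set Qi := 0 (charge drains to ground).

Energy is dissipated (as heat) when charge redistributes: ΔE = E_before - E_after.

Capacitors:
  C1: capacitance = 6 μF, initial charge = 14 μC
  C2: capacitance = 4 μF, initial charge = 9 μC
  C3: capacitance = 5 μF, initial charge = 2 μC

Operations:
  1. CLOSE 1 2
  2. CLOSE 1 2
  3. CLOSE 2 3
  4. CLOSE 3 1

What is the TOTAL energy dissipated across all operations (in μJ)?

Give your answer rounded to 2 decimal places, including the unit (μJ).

Initial: C1(6μF, Q=14μC, V=2.33V), C2(4μF, Q=9μC, V=2.25V), C3(5μF, Q=2μC, V=0.40V)
Op 1: CLOSE 1-2: Q_total=23.00, C_total=10.00, V=2.30; Q1=13.80, Q2=9.20; dissipated=0.008
Op 2: CLOSE 1-2: Q_total=23.00, C_total=10.00, V=2.30; Q1=13.80, Q2=9.20; dissipated=0.000
Op 3: CLOSE 2-3: Q_total=11.20, C_total=9.00, V=1.24; Q2=4.98, Q3=6.22; dissipated=4.011
Op 4: CLOSE 3-1: Q_total=20.02, C_total=11.00, V=1.82; Q3=9.10, Q1=10.92; dissipated=1.519
Total dissipated: 5.539 μJ

Answer: 5.54 μJ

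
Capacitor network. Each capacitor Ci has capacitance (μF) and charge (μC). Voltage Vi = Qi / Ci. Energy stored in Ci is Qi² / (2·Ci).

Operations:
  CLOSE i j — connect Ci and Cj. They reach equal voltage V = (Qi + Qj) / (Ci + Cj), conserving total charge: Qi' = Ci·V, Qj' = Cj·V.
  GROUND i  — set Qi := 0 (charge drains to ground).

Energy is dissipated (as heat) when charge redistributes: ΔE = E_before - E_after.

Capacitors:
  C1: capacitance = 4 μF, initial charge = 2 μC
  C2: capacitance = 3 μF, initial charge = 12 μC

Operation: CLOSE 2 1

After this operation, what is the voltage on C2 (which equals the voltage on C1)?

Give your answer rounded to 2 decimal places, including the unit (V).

Initial: C1(4μF, Q=2μC, V=0.50V), C2(3μF, Q=12μC, V=4.00V)
Op 1: CLOSE 2-1: Q_total=14.00, C_total=7.00, V=2.00; Q2=6.00, Q1=8.00; dissipated=10.500

Answer: 2.00 V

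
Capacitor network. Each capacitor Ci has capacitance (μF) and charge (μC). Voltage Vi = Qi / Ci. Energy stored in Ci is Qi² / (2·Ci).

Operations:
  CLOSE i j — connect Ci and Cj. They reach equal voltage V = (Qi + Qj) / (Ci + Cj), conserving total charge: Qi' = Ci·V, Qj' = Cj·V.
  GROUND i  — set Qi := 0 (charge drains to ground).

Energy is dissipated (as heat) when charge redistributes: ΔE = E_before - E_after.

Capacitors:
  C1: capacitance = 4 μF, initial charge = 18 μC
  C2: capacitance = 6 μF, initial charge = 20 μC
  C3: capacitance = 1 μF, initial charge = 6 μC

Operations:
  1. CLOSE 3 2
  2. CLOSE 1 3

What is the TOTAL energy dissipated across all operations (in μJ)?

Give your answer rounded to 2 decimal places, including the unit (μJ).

Answer: 3.29 μJ

Derivation:
Initial: C1(4μF, Q=18μC, V=4.50V), C2(6μF, Q=20μC, V=3.33V), C3(1μF, Q=6μC, V=6.00V)
Op 1: CLOSE 3-2: Q_total=26.00, C_total=7.00, V=3.71; Q3=3.71, Q2=22.29; dissipated=3.048
Op 2: CLOSE 1-3: Q_total=21.71, C_total=5.00, V=4.34; Q1=17.37, Q3=4.34; dissipated=0.247
Total dissipated: 3.295 μJ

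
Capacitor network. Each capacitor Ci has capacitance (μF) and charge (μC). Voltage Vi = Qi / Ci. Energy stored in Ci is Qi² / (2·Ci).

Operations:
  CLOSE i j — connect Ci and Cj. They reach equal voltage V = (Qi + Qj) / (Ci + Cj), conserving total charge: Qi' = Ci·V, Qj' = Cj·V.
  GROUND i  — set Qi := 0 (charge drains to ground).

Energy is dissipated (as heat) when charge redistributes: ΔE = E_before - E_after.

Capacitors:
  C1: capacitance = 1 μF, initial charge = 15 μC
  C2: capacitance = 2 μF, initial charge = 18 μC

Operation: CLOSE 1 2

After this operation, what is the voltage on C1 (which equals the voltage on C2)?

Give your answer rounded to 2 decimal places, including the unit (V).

Initial: C1(1μF, Q=15μC, V=15.00V), C2(2μF, Q=18μC, V=9.00V)
Op 1: CLOSE 1-2: Q_total=33.00, C_total=3.00, V=11.00; Q1=11.00, Q2=22.00; dissipated=12.000

Answer: 11.00 V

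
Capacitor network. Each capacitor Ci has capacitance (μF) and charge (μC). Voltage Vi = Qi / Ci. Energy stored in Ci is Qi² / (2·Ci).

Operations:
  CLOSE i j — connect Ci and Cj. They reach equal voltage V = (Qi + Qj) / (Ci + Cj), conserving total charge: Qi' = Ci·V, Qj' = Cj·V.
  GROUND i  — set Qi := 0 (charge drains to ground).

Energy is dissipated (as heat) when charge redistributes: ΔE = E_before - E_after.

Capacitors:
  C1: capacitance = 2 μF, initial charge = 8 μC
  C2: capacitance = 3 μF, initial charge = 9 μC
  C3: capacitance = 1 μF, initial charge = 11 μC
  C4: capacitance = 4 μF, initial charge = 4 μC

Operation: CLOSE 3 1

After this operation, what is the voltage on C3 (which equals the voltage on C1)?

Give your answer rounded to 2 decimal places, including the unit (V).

Answer: 6.33 V

Derivation:
Initial: C1(2μF, Q=8μC, V=4.00V), C2(3μF, Q=9μC, V=3.00V), C3(1μF, Q=11μC, V=11.00V), C4(4μF, Q=4μC, V=1.00V)
Op 1: CLOSE 3-1: Q_total=19.00, C_total=3.00, V=6.33; Q3=6.33, Q1=12.67; dissipated=16.333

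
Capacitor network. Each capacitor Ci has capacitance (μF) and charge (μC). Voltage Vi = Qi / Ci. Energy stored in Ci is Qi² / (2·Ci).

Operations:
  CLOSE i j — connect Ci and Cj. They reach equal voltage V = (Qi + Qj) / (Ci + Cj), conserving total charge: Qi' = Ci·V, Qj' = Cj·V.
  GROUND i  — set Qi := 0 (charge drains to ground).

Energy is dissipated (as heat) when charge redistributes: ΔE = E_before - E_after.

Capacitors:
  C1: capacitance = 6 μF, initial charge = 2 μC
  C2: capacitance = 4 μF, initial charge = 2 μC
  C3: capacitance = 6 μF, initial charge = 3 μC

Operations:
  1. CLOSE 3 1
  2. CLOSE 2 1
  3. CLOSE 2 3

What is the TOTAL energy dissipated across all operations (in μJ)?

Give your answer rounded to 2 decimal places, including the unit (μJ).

Initial: C1(6μF, Q=2μC, V=0.33V), C2(4μF, Q=2μC, V=0.50V), C3(6μF, Q=3μC, V=0.50V)
Op 1: CLOSE 3-1: Q_total=5.00, C_total=12.00, V=0.42; Q3=2.50, Q1=2.50; dissipated=0.042
Op 2: CLOSE 2-1: Q_total=4.50, C_total=10.00, V=0.45; Q2=1.80, Q1=2.70; dissipated=0.008
Op 3: CLOSE 2-3: Q_total=4.30, C_total=10.00, V=0.43; Q2=1.72, Q3=2.58; dissipated=0.001
Total dissipated: 0.051 μJ

Answer: 0.05 μJ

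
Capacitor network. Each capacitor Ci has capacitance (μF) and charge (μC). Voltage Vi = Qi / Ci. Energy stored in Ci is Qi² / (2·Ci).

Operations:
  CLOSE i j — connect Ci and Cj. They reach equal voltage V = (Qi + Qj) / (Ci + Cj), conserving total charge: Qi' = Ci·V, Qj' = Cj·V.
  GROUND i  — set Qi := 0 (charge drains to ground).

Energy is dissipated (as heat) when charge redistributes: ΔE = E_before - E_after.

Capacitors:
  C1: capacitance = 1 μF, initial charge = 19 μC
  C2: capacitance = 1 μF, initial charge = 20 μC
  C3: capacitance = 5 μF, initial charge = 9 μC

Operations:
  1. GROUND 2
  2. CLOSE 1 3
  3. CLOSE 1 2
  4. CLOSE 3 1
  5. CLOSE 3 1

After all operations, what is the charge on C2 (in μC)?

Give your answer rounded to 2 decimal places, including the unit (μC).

Answer: 2.33 μC

Derivation:
Initial: C1(1μF, Q=19μC, V=19.00V), C2(1μF, Q=20μC, V=20.00V), C3(5μF, Q=9μC, V=1.80V)
Op 1: GROUND 2: Q2=0; energy lost=200.000
Op 2: CLOSE 1-3: Q_total=28.00, C_total=6.00, V=4.67; Q1=4.67, Q3=23.33; dissipated=123.267
Op 3: CLOSE 1-2: Q_total=4.67, C_total=2.00, V=2.33; Q1=2.33, Q2=2.33; dissipated=5.444
Op 4: CLOSE 3-1: Q_total=25.67, C_total=6.00, V=4.28; Q3=21.39, Q1=4.28; dissipated=2.269
Op 5: CLOSE 3-1: Q_total=25.67, C_total=6.00, V=4.28; Q3=21.39, Q1=4.28; dissipated=0.000
Final charges: Q1=4.28, Q2=2.33, Q3=21.39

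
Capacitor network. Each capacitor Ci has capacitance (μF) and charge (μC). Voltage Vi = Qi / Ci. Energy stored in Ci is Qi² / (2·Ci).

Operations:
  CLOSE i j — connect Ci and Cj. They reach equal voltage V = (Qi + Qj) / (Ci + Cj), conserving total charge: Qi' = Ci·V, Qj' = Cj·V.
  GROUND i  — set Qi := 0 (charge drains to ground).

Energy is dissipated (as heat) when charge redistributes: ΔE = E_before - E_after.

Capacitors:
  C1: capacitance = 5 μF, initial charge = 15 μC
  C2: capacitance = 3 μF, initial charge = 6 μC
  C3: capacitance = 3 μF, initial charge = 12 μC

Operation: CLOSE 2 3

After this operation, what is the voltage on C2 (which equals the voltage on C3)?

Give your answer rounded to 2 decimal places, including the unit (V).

Answer: 3.00 V

Derivation:
Initial: C1(5μF, Q=15μC, V=3.00V), C2(3μF, Q=6μC, V=2.00V), C3(3μF, Q=12μC, V=4.00V)
Op 1: CLOSE 2-3: Q_total=18.00, C_total=6.00, V=3.00; Q2=9.00, Q3=9.00; dissipated=3.000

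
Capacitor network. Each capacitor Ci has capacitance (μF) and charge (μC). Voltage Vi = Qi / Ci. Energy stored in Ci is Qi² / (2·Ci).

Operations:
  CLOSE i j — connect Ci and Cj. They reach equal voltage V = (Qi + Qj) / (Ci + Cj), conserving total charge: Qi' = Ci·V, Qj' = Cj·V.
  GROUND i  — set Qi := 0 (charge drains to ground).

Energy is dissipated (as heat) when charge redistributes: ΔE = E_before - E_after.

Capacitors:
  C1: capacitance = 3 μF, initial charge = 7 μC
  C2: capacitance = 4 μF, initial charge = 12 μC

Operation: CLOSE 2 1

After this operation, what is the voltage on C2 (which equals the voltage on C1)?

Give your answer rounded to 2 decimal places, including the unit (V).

Initial: C1(3μF, Q=7μC, V=2.33V), C2(4μF, Q=12μC, V=3.00V)
Op 1: CLOSE 2-1: Q_total=19.00, C_total=7.00, V=2.71; Q2=10.86, Q1=8.14; dissipated=0.381

Answer: 2.71 V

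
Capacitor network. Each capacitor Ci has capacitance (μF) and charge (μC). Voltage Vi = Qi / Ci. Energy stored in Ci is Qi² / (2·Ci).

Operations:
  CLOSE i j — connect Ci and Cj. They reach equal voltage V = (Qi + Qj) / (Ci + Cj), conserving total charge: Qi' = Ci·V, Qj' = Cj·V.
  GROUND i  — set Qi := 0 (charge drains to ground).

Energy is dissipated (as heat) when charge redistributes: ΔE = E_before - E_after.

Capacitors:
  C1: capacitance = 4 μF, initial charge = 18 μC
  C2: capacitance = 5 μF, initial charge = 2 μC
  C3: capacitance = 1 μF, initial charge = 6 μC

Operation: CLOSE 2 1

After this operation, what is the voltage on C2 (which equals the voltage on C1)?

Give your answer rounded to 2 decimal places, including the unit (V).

Initial: C1(4μF, Q=18μC, V=4.50V), C2(5μF, Q=2μC, V=0.40V), C3(1μF, Q=6μC, V=6.00V)
Op 1: CLOSE 2-1: Q_total=20.00, C_total=9.00, V=2.22; Q2=11.11, Q1=8.89; dissipated=18.678

Answer: 2.22 V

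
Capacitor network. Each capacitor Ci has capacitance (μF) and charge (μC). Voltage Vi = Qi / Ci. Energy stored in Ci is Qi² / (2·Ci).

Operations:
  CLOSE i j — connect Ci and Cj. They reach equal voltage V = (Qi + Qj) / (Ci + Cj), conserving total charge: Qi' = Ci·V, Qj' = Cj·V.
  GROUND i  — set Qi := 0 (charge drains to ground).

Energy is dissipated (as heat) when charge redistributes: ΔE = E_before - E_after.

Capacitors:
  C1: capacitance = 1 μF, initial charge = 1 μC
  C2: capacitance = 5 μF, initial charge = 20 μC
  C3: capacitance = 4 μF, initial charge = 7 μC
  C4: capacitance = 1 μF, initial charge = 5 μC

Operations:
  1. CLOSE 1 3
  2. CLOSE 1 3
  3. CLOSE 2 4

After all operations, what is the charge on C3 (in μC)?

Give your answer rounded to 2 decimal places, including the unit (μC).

Answer: 6.40 μC

Derivation:
Initial: C1(1μF, Q=1μC, V=1.00V), C2(5μF, Q=20μC, V=4.00V), C3(4μF, Q=7μC, V=1.75V), C4(1μF, Q=5μC, V=5.00V)
Op 1: CLOSE 1-3: Q_total=8.00, C_total=5.00, V=1.60; Q1=1.60, Q3=6.40; dissipated=0.225
Op 2: CLOSE 1-3: Q_total=8.00, C_total=5.00, V=1.60; Q1=1.60, Q3=6.40; dissipated=0.000
Op 3: CLOSE 2-4: Q_total=25.00, C_total=6.00, V=4.17; Q2=20.83, Q4=4.17; dissipated=0.417
Final charges: Q1=1.60, Q2=20.83, Q3=6.40, Q4=4.17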